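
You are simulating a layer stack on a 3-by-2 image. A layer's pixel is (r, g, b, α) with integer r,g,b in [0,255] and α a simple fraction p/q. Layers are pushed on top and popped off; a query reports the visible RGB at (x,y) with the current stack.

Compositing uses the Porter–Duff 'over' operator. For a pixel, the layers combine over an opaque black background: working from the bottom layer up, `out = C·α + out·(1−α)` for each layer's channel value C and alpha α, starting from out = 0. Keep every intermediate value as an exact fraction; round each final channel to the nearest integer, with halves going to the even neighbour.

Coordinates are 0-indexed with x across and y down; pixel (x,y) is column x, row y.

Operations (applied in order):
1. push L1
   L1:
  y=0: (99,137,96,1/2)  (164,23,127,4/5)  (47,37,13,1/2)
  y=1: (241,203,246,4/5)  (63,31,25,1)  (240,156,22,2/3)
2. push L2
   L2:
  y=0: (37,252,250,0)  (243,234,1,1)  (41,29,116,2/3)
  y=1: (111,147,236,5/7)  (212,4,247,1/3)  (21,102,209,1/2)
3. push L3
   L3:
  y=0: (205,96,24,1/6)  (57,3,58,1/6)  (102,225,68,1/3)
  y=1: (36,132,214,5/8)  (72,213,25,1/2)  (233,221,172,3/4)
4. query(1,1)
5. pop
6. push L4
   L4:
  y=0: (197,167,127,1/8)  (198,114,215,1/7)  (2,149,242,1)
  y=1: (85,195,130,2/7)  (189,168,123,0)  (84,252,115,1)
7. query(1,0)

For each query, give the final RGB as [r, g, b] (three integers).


query (1,1) [L1,L2,L3] — begin 0,0,0
after L1 α=1: [63, 31, 25]
after L2 α=1/3: [338/3, 22, 99]
after L3 α=1/2: [277/3, 235/2, 62]
rounded: [92, 118, 62]

(1,0) stack=L1,L2,L4; from [0,0,0]:
L1 α=4/5: [656/5, 92/5, 508/5]
L2 α=1: [243, 234, 1]
L4 α=1/7: [1656/7, 1518/7, 221/7]
= [237, 217, 32]


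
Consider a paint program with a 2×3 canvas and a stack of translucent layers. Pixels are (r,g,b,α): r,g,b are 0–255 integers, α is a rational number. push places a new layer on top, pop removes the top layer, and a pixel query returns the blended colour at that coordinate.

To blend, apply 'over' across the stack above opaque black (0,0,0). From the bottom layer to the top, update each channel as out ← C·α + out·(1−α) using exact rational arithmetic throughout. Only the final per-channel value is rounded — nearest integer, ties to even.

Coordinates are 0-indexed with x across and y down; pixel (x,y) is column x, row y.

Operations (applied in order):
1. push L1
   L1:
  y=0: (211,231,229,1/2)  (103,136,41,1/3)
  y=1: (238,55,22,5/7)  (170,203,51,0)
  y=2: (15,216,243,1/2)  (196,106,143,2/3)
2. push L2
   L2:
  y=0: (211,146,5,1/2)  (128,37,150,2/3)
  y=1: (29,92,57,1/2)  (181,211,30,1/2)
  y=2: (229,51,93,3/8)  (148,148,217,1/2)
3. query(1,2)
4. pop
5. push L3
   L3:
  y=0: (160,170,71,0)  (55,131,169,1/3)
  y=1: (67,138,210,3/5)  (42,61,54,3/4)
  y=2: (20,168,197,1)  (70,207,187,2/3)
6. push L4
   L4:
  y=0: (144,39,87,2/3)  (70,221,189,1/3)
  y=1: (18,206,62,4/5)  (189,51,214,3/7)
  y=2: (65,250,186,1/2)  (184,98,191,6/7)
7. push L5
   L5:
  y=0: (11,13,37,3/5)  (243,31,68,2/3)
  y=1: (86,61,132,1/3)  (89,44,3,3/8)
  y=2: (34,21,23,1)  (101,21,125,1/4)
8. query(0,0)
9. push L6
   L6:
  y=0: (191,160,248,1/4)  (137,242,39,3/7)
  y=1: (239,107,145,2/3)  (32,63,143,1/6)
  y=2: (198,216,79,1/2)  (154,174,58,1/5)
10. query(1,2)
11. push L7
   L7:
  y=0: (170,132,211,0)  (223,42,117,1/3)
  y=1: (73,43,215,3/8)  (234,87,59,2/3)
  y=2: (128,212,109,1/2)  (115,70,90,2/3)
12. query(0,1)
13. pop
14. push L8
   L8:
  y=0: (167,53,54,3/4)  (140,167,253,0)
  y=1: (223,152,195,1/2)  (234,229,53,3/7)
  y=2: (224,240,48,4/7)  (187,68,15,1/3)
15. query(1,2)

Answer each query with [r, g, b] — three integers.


at x=1,y=2 over L1,L2:
after L1 α=2/3: [392/3, 212/3, 286/3]
after L2 α=1/2: [418/3, 328/3, 937/6]
rounded: [139, 109, 156]

(0,0) stack=L1,L3,L4,L5; from [0,0,0]:
+L1 (α=1/2) → [211/2, 231/2, 229/2]
+L3 (α=0) → [211/2, 231/2, 229/2]
+L4 (α=2/3) → [787/6, 129/2, 577/6]
+L5 (α=3/5) → [886/15, 168/5, 182/3]
= [59, 34, 61]

at x=1,y=2 over L1,L3,L4,L5,L6:
L1 α=2/3: [392/3, 212/3, 286/3]
L3 α=2/3: [812/9, 1454/9, 1408/9]
L4 α=6/7: [10748/63, 6746/63, 11722/63]
L5 α=1/4: [12869/84, 7187/84, 14347/84]
L6 α=1/5: [16103/105, 10841/105, 3113/21]
→ [153, 103, 148]

at x=0,y=1 over L1,L3,L4,L5,L6,L7:
+L1 (α=5/7) → [170, 275/7, 110/7]
+L3 (α=3/5) → [541/5, 3448/35, 926/7]
+L4 (α=4/5) → [901/25, 32288/175, 2662/35]
+L5 (α=1/3) → [3952/75, 75251/525, 9944/105]
+L6 (α=2/3) → [39802/225, 187601/1575, 40394/315]
+L7 (α=3/8) → [49657/360, 57059/630, 81029/504]
→ [138, 91, 161]

query (1,2) [L1,L3,L4,L5,L6,L8] — begin 0,0,0
after L1 α=2/3: [392/3, 212/3, 286/3]
after L3 α=2/3: [812/9, 1454/9, 1408/9]
after L4 α=6/7: [10748/63, 6746/63, 11722/63]
after L5 α=1/4: [12869/84, 7187/84, 14347/84]
after L6 α=1/5: [16103/105, 10841/105, 3113/21]
after L8 α=1/3: [51841/315, 28822/315, 6541/63]
→ [165, 91, 104]


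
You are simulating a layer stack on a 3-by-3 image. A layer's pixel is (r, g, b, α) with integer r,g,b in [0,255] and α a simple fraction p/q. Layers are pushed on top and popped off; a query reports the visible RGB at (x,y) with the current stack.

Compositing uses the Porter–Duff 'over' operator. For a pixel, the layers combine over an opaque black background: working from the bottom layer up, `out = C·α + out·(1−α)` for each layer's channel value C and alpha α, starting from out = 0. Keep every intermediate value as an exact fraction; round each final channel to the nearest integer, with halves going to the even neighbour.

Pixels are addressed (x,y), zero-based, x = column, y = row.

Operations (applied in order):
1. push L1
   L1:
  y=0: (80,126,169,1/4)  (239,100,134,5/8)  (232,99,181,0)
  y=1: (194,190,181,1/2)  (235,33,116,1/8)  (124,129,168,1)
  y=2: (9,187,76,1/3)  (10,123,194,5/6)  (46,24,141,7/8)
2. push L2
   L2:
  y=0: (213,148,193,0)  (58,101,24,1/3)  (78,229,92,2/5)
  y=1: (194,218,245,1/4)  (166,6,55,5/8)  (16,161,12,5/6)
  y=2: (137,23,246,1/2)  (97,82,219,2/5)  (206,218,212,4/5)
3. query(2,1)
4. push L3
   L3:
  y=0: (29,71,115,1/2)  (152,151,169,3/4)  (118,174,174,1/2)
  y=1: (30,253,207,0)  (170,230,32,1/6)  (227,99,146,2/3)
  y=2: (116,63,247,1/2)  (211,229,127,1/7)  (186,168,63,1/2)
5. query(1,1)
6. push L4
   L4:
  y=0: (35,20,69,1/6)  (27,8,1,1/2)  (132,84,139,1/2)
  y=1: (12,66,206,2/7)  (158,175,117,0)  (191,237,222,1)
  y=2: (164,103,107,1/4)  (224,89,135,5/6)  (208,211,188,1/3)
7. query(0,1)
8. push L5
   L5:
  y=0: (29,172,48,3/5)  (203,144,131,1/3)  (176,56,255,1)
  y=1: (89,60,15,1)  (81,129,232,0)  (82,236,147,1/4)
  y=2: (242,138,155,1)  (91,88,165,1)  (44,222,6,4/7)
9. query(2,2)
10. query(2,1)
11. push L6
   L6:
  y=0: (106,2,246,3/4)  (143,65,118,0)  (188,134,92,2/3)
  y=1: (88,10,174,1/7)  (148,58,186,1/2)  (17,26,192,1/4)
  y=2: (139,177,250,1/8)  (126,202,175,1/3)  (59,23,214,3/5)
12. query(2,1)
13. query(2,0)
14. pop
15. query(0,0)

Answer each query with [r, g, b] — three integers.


(2,1) stack=L1,L2; from [0,0,0]:
+L1 (α=1) → [124, 129, 168]
+L2 (α=5/6) → [34, 467/3, 38]
= [34, 156, 38]

(1,1) stack=L1,L2,L3; from [0,0,0]:
+L1 (α=1/8) → [235/8, 33/8, 29/2]
+L2 (α=5/8) → [7345/64, 339/64, 637/16]
+L3 (α=1/6) → [47605/384, 16415/384, 3697/96]
→ [124, 43, 39]

at x=0,y=1 over L1,L2,L3,L4:
+L1 (α=1/2) → [97, 95, 181/2]
+L2 (α=1/4) → [485/4, 503/4, 1033/8]
+L3 (α=0) → [485/4, 503/4, 1033/8]
+L4 (α=2/7) → [2521/28, 3043/28, 8461/56]
rounded: [90, 109, 151]

query (2,2) [L1,L2,L3,L4,L5] — begin 0,0,0
L1 α=7/8: [161/4, 21, 987/8]
L2 α=4/5: [3457/20, 893/5, 7771/40]
L3 α=1/2: [7177/40, 1733/10, 10291/80]
L4 α=1/3: [3779/20, 2788/15, 5937/40]
L5 α=4/7: [14857/140, 7228/35, 18771/280]
rounded: [106, 207, 67]

query (2,1) [L1,L2,L3,L4,L5] — begin 0,0,0
+L1 (α=1) → [124, 129, 168]
+L2 (α=5/6) → [34, 467/3, 38]
+L3 (α=2/3) → [488/3, 1061/9, 110]
+L4 (α=1) → [191, 237, 222]
+L5 (α=1/4) → [655/4, 947/4, 813/4]
→ [164, 237, 203]

query (2,1) [L1,L2,L3,L4,L5,L6] — begin 0,0,0
+L1 (α=1) → [124, 129, 168]
+L2 (α=5/6) → [34, 467/3, 38]
+L3 (α=2/3) → [488/3, 1061/9, 110]
+L4 (α=1) → [191, 237, 222]
+L5 (α=1/4) → [655/4, 947/4, 813/4]
+L6 (α=1/4) → [2033/16, 2945/16, 3207/16]
rounded: [127, 184, 200]

at x=2,y=0 over L1,L2,L3,L4,L5,L6:
after L1 α=0: [0, 0, 0]
after L2 α=2/5: [156/5, 458/5, 184/5]
after L3 α=1/2: [373/5, 664/5, 527/5]
after L4 α=1/2: [1033/10, 542/5, 611/5]
after L5 α=1: [176, 56, 255]
after L6 α=2/3: [184, 108, 439/3]
= [184, 108, 146]

query (0,0) [L1,L2,L3,L4,L5] — begin 0,0,0
L1 α=1/4: [20, 63/2, 169/4]
L2 α=0: [20, 63/2, 169/4]
L3 α=1/2: [49/2, 205/4, 629/8]
L4 α=1/6: [105/4, 1105/24, 3697/48]
L5 α=3/5: [279/10, 7297/60, 7153/120]
= [28, 122, 60]


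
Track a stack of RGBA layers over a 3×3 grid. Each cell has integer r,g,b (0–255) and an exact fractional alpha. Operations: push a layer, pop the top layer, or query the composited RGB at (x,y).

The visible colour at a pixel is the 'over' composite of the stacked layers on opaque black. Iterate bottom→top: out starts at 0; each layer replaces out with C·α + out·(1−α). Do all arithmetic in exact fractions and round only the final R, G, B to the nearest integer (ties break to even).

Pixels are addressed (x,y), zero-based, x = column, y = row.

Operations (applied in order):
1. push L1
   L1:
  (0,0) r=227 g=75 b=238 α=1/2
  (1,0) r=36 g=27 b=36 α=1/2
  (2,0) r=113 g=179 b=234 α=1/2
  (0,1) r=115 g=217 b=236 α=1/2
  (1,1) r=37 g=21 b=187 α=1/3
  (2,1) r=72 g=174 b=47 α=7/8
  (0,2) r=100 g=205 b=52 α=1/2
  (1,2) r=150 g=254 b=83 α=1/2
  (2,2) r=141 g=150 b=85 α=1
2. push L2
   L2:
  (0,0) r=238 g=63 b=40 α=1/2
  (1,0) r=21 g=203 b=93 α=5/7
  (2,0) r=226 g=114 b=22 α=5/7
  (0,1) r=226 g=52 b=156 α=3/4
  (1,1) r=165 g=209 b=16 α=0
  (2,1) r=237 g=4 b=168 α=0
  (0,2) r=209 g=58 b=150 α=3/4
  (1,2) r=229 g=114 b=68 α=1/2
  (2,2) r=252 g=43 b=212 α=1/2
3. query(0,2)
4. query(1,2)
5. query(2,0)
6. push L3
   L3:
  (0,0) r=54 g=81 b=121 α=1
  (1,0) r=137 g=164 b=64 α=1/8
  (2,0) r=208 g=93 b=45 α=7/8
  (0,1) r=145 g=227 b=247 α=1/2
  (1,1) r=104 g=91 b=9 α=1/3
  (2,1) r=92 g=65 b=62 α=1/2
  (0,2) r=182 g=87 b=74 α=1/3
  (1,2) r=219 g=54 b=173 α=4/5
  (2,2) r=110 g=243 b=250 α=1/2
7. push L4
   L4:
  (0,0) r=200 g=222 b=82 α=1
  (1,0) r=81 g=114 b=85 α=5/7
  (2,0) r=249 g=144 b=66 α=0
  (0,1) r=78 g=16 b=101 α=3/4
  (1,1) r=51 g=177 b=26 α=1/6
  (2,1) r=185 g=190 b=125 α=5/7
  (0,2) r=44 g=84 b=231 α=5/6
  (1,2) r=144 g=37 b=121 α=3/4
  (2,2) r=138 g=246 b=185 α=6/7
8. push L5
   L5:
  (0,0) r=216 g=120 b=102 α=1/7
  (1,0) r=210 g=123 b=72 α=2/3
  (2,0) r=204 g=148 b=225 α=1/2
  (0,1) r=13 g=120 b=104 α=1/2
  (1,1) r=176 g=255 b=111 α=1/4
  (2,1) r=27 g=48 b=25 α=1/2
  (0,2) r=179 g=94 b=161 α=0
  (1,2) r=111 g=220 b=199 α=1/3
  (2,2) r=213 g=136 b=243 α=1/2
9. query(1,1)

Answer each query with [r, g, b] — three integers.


at x=0,y=2 over L1,L2:
L1 α=1/2: [50, 205/2, 26]
L2 α=3/4: [677/4, 553/8, 119]
rounded: [169, 69, 119]

at x=1,y=2 over L1,L2:
L1 α=1/2: [75, 127, 83/2]
L2 α=1/2: [152, 241/2, 219/4]
→ [152, 120, 55]

query (2,0) [L1,L2] — begin 0,0,0
L1 α=1/2: [113/2, 179/2, 117]
L2 α=5/7: [1243/7, 107, 344/7]
= [178, 107, 49]

(1,1) stack=L1,L2,L3,L4,L5; from [0,0,0]:
L1 α=1/3: [37/3, 7, 187/3]
L2 α=0: [37/3, 7, 187/3]
L3 α=1/3: [386/9, 35, 401/9]
L4 α=1/6: [2389/54, 176/3, 2239/54]
L5 α=1/4: [5557/72, 431/4, 4237/72]
= [77, 108, 59]


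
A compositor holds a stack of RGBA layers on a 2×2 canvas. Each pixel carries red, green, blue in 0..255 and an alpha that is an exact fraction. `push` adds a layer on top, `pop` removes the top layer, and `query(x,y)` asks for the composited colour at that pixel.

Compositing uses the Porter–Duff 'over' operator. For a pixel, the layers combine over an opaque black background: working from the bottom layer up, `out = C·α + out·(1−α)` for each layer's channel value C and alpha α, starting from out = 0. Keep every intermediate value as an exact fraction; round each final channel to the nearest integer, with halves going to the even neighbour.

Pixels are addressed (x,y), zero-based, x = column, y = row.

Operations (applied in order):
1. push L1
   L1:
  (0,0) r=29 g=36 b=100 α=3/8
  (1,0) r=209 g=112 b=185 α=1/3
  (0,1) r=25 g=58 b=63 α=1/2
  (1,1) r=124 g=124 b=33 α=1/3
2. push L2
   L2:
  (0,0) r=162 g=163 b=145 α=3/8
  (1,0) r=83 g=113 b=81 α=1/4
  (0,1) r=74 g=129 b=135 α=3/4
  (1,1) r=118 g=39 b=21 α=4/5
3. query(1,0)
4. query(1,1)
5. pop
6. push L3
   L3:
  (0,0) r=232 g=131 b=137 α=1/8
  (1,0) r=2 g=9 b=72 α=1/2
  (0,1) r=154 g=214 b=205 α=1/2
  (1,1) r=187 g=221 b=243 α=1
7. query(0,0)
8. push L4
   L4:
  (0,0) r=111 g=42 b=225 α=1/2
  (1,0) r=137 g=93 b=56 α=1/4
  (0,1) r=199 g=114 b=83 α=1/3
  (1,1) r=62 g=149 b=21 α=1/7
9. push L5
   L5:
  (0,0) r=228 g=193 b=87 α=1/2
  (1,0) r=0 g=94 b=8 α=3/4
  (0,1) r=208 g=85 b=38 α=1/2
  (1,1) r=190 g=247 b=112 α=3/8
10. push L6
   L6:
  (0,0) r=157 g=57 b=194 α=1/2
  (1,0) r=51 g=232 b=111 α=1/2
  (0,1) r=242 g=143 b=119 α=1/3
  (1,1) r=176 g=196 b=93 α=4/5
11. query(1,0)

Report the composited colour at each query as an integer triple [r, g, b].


query (1,0) [L1,L2] — begin 0,0,0
after L1 α=1/3: [209/3, 112/3, 185/3]
after L2 α=1/4: [73, 225/4, 133/2]
rounded: [73, 56, 66]

query (1,1) [L1,L2] — begin 0,0,0
after L1 α=1/3: [124/3, 124/3, 11]
after L2 α=4/5: [308/3, 592/15, 19]
= [103, 39, 19]

at x=0,y=0 over L1,L3:
after L1 α=3/8: [87/8, 27/2, 75/2]
after L3 α=1/8: [2465/64, 451/16, 799/16]
→ [39, 28, 50]

(1,0) stack=L1,L3,L4,L5,L6; from [0,0,0]:
+L1 (α=1/3) → [209/3, 112/3, 185/3]
+L3 (α=1/2) → [215/6, 139/6, 401/6]
+L4 (α=1/4) → [489/8, 325/8, 513/8]
+L5 (α=3/4) → [489/32, 2581/32, 705/32]
+L6 (α=1/2) → [2121/64, 10005/64, 4257/64]
→ [33, 156, 67]


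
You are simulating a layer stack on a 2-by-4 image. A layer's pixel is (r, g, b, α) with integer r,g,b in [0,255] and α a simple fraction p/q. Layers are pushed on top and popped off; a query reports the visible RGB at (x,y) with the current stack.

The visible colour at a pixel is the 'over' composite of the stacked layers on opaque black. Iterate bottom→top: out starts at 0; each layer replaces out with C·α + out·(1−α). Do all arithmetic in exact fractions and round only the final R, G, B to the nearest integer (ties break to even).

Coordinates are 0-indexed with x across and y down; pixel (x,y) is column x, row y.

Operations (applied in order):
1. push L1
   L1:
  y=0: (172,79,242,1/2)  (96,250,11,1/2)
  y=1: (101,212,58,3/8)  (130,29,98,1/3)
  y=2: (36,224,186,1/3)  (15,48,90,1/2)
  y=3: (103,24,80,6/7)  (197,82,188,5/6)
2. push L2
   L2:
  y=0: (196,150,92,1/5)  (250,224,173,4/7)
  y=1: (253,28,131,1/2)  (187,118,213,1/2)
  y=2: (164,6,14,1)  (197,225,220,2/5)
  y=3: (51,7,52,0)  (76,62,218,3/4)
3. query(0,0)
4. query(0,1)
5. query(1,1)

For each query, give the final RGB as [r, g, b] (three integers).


query (0,0) [L1,L2] — begin 0,0,0
after L1 α=1/2: [86, 79/2, 121]
after L2 α=1/5: [108, 308/5, 576/5]
→ [108, 62, 115]

query (0,1) [L1,L2] — begin 0,0,0
after L1 α=3/8: [303/8, 159/2, 87/4]
after L2 α=1/2: [2327/16, 215/4, 611/8]
rounded: [145, 54, 76]

at x=1,y=1 over L1,L2:
L1 α=1/3: [130/3, 29/3, 98/3]
L2 α=1/2: [691/6, 383/6, 737/6]
→ [115, 64, 123]


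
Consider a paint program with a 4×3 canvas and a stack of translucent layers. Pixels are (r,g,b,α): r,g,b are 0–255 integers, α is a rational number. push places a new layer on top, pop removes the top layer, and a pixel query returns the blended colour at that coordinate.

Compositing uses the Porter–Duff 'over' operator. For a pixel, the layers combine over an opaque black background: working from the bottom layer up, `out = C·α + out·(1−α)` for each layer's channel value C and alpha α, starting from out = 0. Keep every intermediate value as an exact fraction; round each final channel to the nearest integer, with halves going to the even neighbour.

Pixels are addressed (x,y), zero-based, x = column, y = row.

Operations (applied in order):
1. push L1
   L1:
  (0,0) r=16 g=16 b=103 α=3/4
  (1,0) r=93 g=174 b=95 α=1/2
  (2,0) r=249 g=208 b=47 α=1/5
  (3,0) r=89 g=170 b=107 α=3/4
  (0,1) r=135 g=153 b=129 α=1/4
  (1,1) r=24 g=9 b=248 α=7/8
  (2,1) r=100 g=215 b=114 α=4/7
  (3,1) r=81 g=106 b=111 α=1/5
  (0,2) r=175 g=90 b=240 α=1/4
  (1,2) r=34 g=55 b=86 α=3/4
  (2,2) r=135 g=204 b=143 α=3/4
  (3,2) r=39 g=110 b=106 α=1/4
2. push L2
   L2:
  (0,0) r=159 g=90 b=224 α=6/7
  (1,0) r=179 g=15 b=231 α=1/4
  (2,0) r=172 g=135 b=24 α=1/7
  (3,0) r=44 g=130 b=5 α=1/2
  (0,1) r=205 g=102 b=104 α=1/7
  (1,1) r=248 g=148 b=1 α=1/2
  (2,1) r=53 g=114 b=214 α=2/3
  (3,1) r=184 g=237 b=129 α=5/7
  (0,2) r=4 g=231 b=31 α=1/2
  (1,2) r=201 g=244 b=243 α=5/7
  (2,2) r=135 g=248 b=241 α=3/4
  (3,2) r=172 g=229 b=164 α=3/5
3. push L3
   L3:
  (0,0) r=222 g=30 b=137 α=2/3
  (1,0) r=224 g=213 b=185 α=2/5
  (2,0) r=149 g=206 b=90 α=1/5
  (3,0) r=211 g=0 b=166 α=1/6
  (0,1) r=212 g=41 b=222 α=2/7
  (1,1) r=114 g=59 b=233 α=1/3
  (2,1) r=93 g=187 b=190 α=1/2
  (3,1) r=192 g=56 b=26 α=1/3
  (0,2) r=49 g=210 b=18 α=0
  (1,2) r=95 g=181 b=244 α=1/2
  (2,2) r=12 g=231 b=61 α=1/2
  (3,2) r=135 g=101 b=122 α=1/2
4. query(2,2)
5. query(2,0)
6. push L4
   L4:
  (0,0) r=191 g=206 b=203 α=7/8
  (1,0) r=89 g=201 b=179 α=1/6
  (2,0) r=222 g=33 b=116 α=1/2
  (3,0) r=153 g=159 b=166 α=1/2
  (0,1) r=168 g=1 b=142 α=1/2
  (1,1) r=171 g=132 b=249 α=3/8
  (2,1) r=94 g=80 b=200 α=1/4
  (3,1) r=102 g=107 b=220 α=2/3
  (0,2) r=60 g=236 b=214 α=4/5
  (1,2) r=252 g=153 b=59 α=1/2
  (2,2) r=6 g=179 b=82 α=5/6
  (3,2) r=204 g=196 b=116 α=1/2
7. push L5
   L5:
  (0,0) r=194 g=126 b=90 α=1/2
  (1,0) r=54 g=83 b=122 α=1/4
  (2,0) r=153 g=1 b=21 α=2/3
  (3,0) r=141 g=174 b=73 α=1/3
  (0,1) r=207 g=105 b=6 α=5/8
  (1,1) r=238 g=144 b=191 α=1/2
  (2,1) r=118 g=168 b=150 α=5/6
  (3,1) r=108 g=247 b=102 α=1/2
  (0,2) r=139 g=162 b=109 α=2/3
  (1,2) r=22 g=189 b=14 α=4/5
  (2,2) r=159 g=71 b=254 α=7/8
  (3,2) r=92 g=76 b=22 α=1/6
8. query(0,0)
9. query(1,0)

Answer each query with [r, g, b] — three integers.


at x=2,y=2 over L1,L2,L3:
+L1 (α=3/4) → [405/4, 153, 429/4]
+L2 (α=3/4) → [2025/16, 897/4, 3321/16]
+L3 (α=1/2) → [2217/32, 1821/8, 4297/32]
→ [69, 228, 134]

at x=2,y=0 over L1,L2,L3:
after L1 α=1/5: [249/5, 208/5, 47/5]
after L2 α=1/7: [2354/35, 1923/35, 402/35]
after L3 α=1/5: [14631/175, 14902/175, 4758/175]
→ [84, 85, 27]

query (0,0) [L1,L2,L3,L4,L5] — begin 0,0,0
L1 α=3/4: [12, 12, 309/4]
L2 α=6/7: [138, 552/7, 5685/28]
L3 α=2/3: [194, 324/7, 13357/84]
L4 α=7/8: [1531/8, 5209/28, 132721/672]
L5 α=1/2: [3083/16, 8737/56, 193201/1344]
rounded: [193, 156, 144]

(1,0) stack=L1,L2,L3,L4,L5; from [0,0,0]:
L1 α=1/2: [93/2, 87, 95/2]
L2 α=1/4: [637/8, 69, 747/8]
L3 α=2/5: [1099/8, 633/5, 5201/40]
L4 α=1/6: [2069/16, 139, 2211/16]
L5 α=1/4: [7071/64, 125, 8585/64]
→ [110, 125, 134]


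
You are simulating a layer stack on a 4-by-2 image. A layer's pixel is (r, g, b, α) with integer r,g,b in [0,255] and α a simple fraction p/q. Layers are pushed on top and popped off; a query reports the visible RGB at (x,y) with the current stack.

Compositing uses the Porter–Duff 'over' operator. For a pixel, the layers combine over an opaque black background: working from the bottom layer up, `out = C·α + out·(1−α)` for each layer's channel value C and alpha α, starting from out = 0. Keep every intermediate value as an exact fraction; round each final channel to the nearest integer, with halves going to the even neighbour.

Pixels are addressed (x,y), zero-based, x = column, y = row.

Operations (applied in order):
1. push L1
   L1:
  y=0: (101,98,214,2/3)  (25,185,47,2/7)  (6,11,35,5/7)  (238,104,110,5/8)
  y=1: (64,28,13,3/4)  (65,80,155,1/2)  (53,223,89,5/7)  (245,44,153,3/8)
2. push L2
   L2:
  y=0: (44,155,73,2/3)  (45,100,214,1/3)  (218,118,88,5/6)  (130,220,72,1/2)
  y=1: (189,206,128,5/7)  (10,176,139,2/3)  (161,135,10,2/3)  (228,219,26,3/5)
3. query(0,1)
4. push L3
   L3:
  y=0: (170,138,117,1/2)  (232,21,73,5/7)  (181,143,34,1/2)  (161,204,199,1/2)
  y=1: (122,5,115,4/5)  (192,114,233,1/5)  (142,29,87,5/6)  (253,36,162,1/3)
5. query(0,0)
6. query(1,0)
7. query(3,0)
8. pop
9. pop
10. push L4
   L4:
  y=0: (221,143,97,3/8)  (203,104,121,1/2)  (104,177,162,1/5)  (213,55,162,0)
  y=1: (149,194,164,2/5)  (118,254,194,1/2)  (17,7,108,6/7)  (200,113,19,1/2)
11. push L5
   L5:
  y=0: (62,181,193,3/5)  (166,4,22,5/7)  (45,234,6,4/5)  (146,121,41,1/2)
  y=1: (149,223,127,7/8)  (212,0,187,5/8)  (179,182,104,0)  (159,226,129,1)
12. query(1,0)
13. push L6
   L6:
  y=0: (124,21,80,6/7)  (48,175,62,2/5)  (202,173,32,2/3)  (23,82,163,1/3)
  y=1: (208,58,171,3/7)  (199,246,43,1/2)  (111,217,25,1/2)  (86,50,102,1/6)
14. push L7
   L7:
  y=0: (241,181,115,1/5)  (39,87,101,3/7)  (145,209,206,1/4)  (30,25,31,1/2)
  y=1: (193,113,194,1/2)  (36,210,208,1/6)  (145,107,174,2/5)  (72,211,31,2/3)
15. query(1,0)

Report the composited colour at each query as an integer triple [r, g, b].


(0,1) stack=L1,L2; from [0,0,0]:
+L1 (α=3/4) → [48, 21, 39/4]
+L2 (α=5/7) → [1041/7, 1072/7, 1319/14]
→ [149, 153, 94]

query (0,0) [L1,L2,L3] — begin 0,0,0
after L1 α=2/3: [202/3, 196/3, 428/3]
after L2 α=2/3: [466/9, 1126/9, 866/9]
after L3 α=1/2: [998/9, 1184/9, 1919/18]
= [111, 132, 107]

query (1,0) [L1,L2,L3] — begin 0,0,0
L1 α=2/7: [50/7, 370/7, 94/7]
L2 α=1/3: [415/21, 480/7, 562/7]
L3 α=5/7: [25190/147, 1695/49, 3679/49]
= [171, 35, 75]

query (3,0) [L1,L2,L3] — begin 0,0,0
+L1 (α=5/8) → [595/4, 65, 275/4]
+L2 (α=1/2) → [1115/8, 285/2, 563/8]
+L3 (α=1/2) → [2403/16, 693/4, 2155/16]
→ [150, 173, 135]

at x=1,y=0 over L1,L4,L5:
+L1 (α=2/7) → [50/7, 370/7, 94/7]
+L4 (α=1/2) → [1471/14, 549/7, 941/14]
+L5 (α=5/7) → [7281/49, 1238/49, 1711/49]
rounded: [149, 25, 35]

at x=1,y=0 over L1,L4,L5,L6,L7:
+L1 (α=2/7) → [50/7, 370/7, 94/7]
+L4 (α=1/2) → [1471/14, 549/7, 941/14]
+L5 (α=5/7) → [7281/49, 1238/49, 1711/49]
+L6 (α=2/5) → [26547/245, 20864/245, 11209/245]
+L7 (α=3/7) → [134853/1715, 147401/1715, 119071/1715]
rounded: [79, 86, 69]


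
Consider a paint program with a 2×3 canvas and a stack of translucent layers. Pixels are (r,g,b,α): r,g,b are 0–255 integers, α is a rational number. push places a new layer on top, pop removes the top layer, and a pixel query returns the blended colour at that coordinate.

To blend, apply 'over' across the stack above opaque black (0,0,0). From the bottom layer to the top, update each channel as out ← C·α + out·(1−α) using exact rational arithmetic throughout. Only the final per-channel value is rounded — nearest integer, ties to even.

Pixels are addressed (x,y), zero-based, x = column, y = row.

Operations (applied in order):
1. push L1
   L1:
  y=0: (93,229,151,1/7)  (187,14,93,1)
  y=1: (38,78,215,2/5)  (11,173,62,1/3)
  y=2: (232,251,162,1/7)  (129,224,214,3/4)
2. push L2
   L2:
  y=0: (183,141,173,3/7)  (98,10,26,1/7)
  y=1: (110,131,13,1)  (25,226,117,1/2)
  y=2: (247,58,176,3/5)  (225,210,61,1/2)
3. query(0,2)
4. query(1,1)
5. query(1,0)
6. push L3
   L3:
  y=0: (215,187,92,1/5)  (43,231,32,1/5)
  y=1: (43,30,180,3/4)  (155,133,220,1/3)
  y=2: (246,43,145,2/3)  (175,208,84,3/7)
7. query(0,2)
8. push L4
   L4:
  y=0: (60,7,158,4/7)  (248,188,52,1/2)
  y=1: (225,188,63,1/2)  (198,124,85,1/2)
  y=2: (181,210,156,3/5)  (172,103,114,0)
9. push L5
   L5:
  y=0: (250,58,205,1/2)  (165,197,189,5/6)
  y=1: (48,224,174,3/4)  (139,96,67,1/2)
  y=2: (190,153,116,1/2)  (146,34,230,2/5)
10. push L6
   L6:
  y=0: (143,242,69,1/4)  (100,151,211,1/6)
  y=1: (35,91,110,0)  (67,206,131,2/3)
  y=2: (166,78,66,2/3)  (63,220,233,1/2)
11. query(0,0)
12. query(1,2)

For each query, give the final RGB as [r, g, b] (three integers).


at x=0,y=2 over L1,L2:
L1 α=1/7: [232/7, 251/7, 162/7]
L2 α=3/5: [5651/35, 344/7, 804/7]
= [161, 49, 115]

query (1,1) [L1,L2] — begin 0,0,0
after L1 α=1/3: [11/3, 173/3, 62/3]
after L2 α=1/2: [43/3, 851/6, 413/6]
= [14, 142, 69]

(1,0) stack=L1,L2; from [0,0,0]:
+L1 (α=1) → [187, 14, 93]
+L2 (α=1/7) → [1220/7, 94/7, 584/7]
= [174, 13, 83]

at x=0,y=2 over L1,L2,L3:
after L1 α=1/7: [232/7, 251/7, 162/7]
after L2 α=3/5: [5651/35, 344/7, 804/7]
after L3 α=2/3: [22871/105, 946/21, 2834/21]
→ [218, 45, 135]

at x=0,y=0 over L1,L2,L3,L4,L5,L6:
+L1 (α=1/7) → [93/7, 229/7, 151/7]
+L2 (α=3/7) → [4215/49, 3877/49, 4237/49]
+L3 (α=1/5) → [5479/49, 24671/245, 21456/245]
+L4 (α=4/7) → [28197/343, 80873/1715, 219208/1715]
+L5 (α=1/2) → [113947/686, 180343/3430, 570783/3430]
+L6 (α=1/4) → [439939/2744, 1371089/13720, 1949019/13720]
→ [160, 100, 142]

query (1,2) [L1,L2,L3,L4,L5,L6] — begin 0,0,0
+L1 (α=3/4) → [387/4, 168, 321/2]
+L2 (α=1/2) → [1287/8, 189, 443/4]
+L3 (α=3/7) → [2337/14, 1380/7, 695/7]
+L4 (α=0) → [2337/14, 1380/7, 695/7]
+L5 (α=2/5) → [11099/70, 4616/35, 1061/7]
+L6 (α=1/2) → [15509/140, 6158/35, 1346/7]
→ [111, 176, 192]


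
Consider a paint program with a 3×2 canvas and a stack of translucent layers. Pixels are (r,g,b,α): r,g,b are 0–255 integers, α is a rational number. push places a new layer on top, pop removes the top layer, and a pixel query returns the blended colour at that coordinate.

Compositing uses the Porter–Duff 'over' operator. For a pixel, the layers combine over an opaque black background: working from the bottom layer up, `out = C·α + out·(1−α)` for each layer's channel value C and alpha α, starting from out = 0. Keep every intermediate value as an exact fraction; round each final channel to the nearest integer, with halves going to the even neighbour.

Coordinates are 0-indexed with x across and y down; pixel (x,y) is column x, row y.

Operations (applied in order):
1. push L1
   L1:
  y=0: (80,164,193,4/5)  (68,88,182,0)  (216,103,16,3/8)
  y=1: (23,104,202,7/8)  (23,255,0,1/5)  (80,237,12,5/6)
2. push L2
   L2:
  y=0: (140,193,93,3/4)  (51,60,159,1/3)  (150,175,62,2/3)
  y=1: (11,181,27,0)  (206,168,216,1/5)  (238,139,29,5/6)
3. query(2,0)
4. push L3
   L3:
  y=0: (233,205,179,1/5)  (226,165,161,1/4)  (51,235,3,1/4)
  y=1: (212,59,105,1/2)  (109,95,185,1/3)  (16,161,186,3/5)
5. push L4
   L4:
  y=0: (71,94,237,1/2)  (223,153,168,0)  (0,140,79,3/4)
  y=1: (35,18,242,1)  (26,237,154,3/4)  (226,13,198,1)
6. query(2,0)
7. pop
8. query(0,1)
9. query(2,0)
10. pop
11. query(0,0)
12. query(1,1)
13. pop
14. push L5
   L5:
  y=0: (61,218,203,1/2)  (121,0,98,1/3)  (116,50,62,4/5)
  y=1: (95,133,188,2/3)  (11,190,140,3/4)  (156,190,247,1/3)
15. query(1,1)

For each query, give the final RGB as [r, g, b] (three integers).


query (2,0) [L1,L2] — begin 0,0,0
+L1 (α=3/8) → [81, 309/8, 6]
+L2 (α=2/3) → [127, 3109/24, 130/3]
→ [127, 130, 43]

(2,0) stack=L1,L2,L3,L4; from [0,0,0]:
+L1 (α=3/8) → [81, 309/8, 6]
+L2 (α=2/3) → [127, 3109/24, 130/3]
+L3 (α=1/4) → [108, 4989/32, 133/4]
+L4 (α=3/4) → [27, 18429/128, 1081/16]
= [27, 144, 68]

at x=0,y=1 over L1,L2,L3:
L1 α=7/8: [161/8, 91, 707/4]
L2 α=0: [161/8, 91, 707/4]
L3 α=1/2: [1857/16, 75, 1127/8]
→ [116, 75, 141]

at x=2,y=0 over L1,L2,L3:
+L1 (α=3/8) → [81, 309/8, 6]
+L2 (α=2/3) → [127, 3109/24, 130/3]
+L3 (α=1/4) → [108, 4989/32, 133/4]
= [108, 156, 33]

query (0,0) [L1,L2] — begin 0,0,0
after L1 α=4/5: [64, 656/5, 772/5]
after L2 α=3/4: [121, 3551/20, 2167/20]
rounded: [121, 178, 108]

at x=1,y=1 over L1,L2:
after L1 α=1/5: [23/5, 51, 0]
after L2 α=1/5: [1122/25, 372/5, 216/5]
= [45, 74, 43]

at x=1,y=1 over L1,L5:
+L1 (α=1/5) → [23/5, 51, 0]
+L5 (α=3/4) → [47/5, 621/4, 105]
rounded: [9, 155, 105]


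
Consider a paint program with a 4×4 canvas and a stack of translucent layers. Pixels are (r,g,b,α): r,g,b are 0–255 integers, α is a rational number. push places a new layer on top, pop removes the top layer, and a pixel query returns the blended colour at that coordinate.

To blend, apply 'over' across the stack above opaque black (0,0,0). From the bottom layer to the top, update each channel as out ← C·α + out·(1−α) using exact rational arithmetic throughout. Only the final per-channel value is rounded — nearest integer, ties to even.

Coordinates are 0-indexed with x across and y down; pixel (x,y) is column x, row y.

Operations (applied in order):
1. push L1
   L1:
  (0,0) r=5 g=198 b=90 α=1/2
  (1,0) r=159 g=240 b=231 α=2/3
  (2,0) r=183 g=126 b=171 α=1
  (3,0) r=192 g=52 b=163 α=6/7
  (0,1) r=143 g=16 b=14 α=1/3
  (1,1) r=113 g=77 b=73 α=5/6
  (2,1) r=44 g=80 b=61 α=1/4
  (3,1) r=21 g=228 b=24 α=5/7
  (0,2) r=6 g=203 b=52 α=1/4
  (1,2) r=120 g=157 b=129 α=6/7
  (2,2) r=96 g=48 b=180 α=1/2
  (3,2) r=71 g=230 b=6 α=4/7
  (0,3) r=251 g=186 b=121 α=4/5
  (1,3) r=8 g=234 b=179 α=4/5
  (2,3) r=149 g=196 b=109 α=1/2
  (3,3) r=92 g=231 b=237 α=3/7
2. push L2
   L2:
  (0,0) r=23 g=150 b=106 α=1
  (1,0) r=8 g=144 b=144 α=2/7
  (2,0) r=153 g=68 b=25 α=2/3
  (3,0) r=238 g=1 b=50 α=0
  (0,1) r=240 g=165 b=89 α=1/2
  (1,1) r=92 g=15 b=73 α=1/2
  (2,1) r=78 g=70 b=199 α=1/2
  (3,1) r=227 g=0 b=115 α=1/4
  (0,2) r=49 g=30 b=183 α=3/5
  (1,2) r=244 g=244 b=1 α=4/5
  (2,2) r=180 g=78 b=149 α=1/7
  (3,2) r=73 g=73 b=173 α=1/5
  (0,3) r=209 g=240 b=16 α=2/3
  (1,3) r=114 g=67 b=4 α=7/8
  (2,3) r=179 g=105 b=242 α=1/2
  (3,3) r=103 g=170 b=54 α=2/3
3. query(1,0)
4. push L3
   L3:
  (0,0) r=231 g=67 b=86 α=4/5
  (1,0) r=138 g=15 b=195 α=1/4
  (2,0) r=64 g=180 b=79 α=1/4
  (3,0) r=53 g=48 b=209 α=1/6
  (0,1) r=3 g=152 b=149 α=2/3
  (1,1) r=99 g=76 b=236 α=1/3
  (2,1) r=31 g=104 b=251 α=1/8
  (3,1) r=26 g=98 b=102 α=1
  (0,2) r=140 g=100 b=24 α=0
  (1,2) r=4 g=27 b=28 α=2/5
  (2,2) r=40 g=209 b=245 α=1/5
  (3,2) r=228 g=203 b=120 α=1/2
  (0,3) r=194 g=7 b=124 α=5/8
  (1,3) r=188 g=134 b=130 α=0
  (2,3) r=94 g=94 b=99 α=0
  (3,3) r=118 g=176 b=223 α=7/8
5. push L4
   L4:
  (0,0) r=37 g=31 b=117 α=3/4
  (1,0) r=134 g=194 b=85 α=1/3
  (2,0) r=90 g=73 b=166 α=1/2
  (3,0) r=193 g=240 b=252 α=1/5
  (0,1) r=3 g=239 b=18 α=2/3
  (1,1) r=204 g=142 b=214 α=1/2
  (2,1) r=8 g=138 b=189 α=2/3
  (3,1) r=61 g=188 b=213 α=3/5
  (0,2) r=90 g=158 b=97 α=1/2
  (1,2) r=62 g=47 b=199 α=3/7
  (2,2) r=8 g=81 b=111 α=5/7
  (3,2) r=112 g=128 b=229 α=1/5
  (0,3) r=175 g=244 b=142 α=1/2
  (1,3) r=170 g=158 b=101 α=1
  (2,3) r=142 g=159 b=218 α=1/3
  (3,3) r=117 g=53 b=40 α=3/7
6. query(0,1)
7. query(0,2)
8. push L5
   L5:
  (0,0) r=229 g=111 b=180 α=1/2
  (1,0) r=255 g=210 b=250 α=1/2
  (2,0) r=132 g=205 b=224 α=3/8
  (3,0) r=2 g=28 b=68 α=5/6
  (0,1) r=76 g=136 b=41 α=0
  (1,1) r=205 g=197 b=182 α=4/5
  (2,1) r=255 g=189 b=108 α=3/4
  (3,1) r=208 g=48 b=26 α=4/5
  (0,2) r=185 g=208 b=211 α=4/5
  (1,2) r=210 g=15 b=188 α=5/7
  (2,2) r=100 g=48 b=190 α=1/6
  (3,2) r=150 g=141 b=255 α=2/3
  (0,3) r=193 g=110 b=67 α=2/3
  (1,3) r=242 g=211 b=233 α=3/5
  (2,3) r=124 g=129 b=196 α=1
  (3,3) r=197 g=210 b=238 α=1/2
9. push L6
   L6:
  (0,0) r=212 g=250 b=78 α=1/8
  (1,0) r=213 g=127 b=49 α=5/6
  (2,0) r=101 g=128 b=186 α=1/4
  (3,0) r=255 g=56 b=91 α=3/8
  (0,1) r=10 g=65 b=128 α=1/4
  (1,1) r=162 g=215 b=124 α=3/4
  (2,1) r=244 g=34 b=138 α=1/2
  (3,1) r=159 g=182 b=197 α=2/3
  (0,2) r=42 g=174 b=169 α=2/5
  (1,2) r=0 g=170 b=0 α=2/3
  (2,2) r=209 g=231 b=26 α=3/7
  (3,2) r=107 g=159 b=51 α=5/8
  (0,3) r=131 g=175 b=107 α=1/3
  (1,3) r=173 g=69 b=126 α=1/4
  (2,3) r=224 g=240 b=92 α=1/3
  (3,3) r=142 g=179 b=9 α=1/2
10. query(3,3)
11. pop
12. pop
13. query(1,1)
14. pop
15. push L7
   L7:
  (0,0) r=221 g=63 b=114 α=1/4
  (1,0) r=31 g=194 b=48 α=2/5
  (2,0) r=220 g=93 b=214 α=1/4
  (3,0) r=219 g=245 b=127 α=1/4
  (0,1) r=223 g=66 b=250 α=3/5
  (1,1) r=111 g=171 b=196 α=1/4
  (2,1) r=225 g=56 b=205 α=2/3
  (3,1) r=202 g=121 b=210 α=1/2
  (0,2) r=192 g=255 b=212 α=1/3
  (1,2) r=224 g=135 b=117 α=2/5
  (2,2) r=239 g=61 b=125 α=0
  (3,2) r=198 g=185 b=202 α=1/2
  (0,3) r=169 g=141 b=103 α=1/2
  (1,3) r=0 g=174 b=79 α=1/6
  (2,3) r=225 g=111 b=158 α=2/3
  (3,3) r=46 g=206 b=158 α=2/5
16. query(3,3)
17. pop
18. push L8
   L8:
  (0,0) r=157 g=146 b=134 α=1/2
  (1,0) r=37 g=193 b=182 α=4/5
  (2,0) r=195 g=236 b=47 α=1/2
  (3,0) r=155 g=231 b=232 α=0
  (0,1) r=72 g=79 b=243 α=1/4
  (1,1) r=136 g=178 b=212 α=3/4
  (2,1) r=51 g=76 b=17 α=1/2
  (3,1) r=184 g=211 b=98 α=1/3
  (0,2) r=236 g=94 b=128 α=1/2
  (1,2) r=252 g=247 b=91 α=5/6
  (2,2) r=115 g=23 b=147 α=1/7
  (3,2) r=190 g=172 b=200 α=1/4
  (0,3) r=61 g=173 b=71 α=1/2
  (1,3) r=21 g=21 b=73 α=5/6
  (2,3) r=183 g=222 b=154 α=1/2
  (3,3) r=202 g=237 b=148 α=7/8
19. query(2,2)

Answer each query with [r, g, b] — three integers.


query (1,0) [L1,L2] — begin 0,0,0
+L1 (α=2/3) → [106, 160, 154]
+L2 (α=2/7) → [78, 1088/7, 1058/7]
→ [78, 155, 151]

query (0,1) [L1,L2,L3,L4] — begin 0,0,0
after L1 α=1/3: [143/3, 16/3, 14/3]
after L2 α=1/2: [863/6, 511/6, 281/6]
after L3 α=2/3: [899/18, 2335/18, 2069/18]
after L4 α=2/3: [1007/54, 10939/54, 2717/54]
→ [19, 203, 50]

at x=0,y=2 over L1,L2,L3,L4:
+L1 (α=1/4) → [3/2, 203/4, 13]
+L2 (α=3/5) → [30, 383/10, 115]
+L3 (α=0) → [30, 383/10, 115]
+L4 (α=1/2) → [60, 1963/20, 106]
→ [60, 98, 106]

(3,3) stack=L1,L2,L3,L4,L5,L6; from [0,0,0]:
+L1 (α=3/7) → [276/7, 99, 711/7]
+L2 (α=2/3) → [1718/21, 439/3, 489/7]
+L3 (α=7/8) → [2383/21, 4135/24, 1427/7]
+L4 (α=3/7) → [16903/147, 727/6, 6548/49]
+L5 (α=1/2) → [22931/147, 1987/12, 9105/49]
+L6 (α=1/2) → [43805/294, 4135/24, 4773/49]
rounded: [149, 172, 97]

at x=1,y=1 over L1,L2,L3,L4:
+L1 (α=5/6) → [565/6, 385/6, 365/6]
+L2 (α=1/2) → [1117/12, 475/12, 803/12]
+L3 (α=1/3) → [1711/18, 931/18, 2219/18]
+L4 (α=1/2) → [5383/36, 3487/36, 6071/36]
rounded: [150, 97, 169]

at x=3,y=3 over L1,L2,L3,L7:
after L1 α=3/7: [276/7, 99, 711/7]
after L2 α=2/3: [1718/21, 439/3, 489/7]
after L3 α=7/8: [2383/21, 4135/24, 1427/7]
after L7 α=2/5: [3027/35, 7431/40, 6493/35]
→ [86, 186, 186]

at x=2,y=2 over L1,L2,L3,L8:
+L1 (α=1/2) → [48, 24, 90]
+L2 (α=1/7) → [468/7, 222/7, 689/7]
+L3 (α=1/5) → [2152/35, 2351/35, 4471/35]
+L8 (α=1/7) → [16937/245, 14911/245, 31971/245]
= [69, 61, 130]


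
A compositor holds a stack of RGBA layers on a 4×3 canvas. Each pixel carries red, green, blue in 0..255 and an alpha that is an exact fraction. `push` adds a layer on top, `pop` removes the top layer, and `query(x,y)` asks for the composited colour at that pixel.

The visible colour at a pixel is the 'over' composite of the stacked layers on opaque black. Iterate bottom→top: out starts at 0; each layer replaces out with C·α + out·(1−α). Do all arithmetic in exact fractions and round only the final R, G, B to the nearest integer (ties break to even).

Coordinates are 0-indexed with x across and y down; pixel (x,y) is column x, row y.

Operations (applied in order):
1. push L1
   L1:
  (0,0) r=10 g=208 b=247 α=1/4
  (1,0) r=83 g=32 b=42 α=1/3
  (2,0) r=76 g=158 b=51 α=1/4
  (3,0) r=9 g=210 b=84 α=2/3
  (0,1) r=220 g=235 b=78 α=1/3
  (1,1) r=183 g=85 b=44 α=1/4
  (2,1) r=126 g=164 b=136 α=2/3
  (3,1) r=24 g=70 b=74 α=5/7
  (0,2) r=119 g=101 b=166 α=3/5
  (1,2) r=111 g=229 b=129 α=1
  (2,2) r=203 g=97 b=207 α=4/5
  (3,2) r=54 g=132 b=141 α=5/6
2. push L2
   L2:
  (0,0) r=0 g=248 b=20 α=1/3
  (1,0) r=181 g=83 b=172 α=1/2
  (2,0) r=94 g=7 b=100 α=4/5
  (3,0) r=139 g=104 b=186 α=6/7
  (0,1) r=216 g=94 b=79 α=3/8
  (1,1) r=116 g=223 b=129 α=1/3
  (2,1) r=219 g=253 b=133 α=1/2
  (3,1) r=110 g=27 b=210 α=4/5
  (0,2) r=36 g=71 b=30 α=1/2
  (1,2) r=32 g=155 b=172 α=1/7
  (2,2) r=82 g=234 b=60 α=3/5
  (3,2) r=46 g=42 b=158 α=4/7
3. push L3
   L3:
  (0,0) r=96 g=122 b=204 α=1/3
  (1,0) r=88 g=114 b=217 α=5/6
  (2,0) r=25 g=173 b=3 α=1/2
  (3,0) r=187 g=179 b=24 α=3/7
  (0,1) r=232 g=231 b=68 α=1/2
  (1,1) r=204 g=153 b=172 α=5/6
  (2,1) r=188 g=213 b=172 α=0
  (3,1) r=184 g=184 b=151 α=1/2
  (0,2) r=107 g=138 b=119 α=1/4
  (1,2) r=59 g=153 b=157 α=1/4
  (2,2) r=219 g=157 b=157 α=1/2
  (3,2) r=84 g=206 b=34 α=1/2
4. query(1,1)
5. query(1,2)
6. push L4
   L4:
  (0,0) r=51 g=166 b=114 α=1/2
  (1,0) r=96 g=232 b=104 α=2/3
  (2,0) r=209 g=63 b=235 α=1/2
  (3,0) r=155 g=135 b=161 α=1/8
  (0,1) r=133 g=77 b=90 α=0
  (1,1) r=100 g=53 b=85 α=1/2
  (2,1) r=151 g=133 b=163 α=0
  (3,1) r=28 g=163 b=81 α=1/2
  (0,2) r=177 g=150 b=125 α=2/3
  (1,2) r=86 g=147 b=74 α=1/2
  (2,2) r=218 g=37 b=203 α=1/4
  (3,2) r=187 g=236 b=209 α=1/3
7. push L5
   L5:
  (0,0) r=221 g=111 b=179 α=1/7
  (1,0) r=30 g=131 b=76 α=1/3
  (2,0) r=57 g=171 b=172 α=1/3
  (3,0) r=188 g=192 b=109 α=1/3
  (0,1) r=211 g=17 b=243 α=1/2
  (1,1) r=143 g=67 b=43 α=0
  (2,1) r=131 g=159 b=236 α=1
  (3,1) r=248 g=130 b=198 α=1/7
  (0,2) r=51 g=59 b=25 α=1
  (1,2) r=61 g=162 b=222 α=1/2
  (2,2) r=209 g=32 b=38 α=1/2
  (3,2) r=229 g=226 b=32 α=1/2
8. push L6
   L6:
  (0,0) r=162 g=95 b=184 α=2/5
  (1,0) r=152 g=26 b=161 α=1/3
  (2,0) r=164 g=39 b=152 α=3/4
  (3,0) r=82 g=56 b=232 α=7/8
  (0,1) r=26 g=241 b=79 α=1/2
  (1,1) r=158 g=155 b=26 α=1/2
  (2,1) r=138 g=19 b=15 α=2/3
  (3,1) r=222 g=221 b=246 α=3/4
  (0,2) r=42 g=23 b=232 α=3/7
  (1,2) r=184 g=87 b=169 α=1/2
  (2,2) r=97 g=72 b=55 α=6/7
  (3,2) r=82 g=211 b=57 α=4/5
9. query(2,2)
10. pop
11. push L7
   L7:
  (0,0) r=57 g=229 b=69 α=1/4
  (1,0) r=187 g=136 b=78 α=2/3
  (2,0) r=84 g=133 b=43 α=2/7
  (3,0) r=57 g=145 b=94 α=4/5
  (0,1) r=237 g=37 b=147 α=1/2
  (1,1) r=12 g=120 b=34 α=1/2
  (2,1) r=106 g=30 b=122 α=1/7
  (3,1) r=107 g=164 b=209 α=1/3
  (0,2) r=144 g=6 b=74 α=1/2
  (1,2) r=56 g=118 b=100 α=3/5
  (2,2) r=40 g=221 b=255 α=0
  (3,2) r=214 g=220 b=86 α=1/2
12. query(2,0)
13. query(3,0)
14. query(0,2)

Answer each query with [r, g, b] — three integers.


query (1,1) [L1,L2,L3] — begin 0,0,0
+L1 (α=1/4) → [183/4, 85/4, 11]
+L2 (α=1/3) → [415/6, 177/2, 151/3]
+L3 (α=5/6) → [6535/36, 569/4, 2731/18]
→ [182, 142, 152]

query (1,2) [L1,L2,L3] — begin 0,0,0
after L1 α=1: [111, 229, 129]
after L2 α=1/7: [698/7, 1529/7, 946/7]
after L3 α=1/4: [2507/28, 2829/14, 3937/28]
= [90, 202, 141]

at x=2,y=2 over L1,L2,L3,L4,L5,L6:
+L1 (α=4/5) → [812/5, 388/5, 828/5]
+L2 (α=3/5) → [2854/25, 4286/25, 2556/25]
+L3 (α=1/2) → [8329/50, 8211/50, 6481/50]
+L4 (α=1/4) → [35887/200, 26483/200, 29593/200]
+L5 (α=1/2) → [77687/400, 32883/400, 37193/400]
+L6 (α=6/7) → [310487/2800, 205683/2800, 169193/2800]
rounded: [111, 73, 60]

(2,0) stack=L1,L2,L3,L4,L5,L7; from [0,0,0]:
+L1 (α=1/4) → [19, 79/2, 51/4]
+L2 (α=4/5) → [79, 27/2, 1651/20]
+L3 (α=1/2) → [52, 373/4, 1711/40]
+L4 (α=1/2) → [261/2, 625/8, 11111/80]
+L5 (α=1/3) → [106, 1309/12, 5997/40]
+L7 (α=2/7) → [698/7, 1391/12, 955/8]
= [100, 116, 119]

at x=3,y=0 over L1,L2,L3,L4,L5,L7:
after L1 α=2/3: [6, 140, 56]
after L2 α=6/7: [120, 764/7, 1172/7]
after L3 α=3/7: [1041/7, 6815/49, 5192/49]
after L4 α=1/8: [299/2, 970/7, 6319/56]
after L5 α=1/3: [487/3, 3284/21, 9371/84]
after L7 α=4/5: [1171/15, 15464/105, 8191/84]
rounded: [78, 147, 98]

(0,2) stack=L1,L2,L3,L4,L5,L7; from [0,0,0]:
L1 α=3/5: [357/5, 303/5, 498/5]
L2 α=1/2: [537/10, 329/5, 324/5]
L3 α=1/4: [2681/40, 1677/20, 1567/20]
L4 α=2/3: [16841/120, 2559/20, 2189/20]
L5 α=1: [51, 59, 25]
L7 α=1/2: [195/2, 65/2, 99/2]
→ [98, 32, 50]


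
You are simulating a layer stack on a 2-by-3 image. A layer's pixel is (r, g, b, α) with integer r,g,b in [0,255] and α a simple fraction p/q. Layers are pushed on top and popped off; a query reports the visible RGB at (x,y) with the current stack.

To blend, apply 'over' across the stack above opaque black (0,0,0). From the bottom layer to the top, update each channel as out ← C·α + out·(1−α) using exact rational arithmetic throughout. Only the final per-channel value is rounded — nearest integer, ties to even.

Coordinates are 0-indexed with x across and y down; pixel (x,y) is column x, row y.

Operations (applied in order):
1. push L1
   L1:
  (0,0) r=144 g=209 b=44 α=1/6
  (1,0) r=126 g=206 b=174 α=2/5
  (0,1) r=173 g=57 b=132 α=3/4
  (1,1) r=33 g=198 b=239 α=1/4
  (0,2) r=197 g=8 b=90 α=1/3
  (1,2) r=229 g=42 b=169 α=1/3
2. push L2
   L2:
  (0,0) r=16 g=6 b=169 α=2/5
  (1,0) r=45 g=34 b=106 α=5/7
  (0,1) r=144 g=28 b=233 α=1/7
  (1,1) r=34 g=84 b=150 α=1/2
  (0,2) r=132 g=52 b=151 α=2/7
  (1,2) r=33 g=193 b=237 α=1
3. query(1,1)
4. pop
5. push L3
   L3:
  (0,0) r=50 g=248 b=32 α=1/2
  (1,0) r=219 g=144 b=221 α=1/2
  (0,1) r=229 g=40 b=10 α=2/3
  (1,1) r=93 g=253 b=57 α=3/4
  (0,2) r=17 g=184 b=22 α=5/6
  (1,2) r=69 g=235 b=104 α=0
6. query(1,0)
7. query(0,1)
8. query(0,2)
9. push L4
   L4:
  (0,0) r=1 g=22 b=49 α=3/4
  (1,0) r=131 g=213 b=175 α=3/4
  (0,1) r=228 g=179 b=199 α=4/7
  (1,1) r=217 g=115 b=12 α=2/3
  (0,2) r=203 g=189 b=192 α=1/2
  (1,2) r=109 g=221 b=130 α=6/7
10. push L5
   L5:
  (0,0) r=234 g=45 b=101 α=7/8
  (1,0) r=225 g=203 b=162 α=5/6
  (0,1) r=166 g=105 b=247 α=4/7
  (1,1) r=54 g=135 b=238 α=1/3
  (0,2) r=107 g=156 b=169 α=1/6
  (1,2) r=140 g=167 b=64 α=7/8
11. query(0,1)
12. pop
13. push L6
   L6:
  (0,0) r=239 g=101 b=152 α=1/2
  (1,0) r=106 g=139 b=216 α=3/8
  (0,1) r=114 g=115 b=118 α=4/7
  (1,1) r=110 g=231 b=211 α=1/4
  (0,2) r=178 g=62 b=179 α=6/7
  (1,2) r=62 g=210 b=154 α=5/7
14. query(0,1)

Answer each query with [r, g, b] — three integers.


(1,1) stack=L1,L2; from [0,0,0]:
after L1 α=1/4: [33/4, 99/2, 239/4]
after L2 α=1/2: [169/8, 267/4, 839/8]
→ [21, 67, 105]

at x=1,y=0 over L1,L3:
after L1 α=2/5: [252/5, 412/5, 348/5]
after L3 α=1/2: [1347/10, 566/5, 1453/10]
rounded: [135, 113, 145]

(0,1) stack=L1,L3; from [0,0,0]:
after L1 α=3/4: [519/4, 171/4, 99]
after L3 α=2/3: [2351/12, 491/12, 119/3]
→ [196, 41, 40]

query (0,2) [L1,L3] — begin 0,0,0
after L1 α=1/3: [197/3, 8/3, 30]
after L3 α=5/6: [226/9, 1384/9, 70/3]
= [25, 154, 23]

query (0,1) [L1,L3,L4,L5] — begin 0,0,0
+L1 (α=3/4) → [519/4, 171/4, 99]
+L3 (α=2/3) → [2351/12, 491/12, 119/3]
+L4 (α=4/7) → [857/4, 3355/28, 915/7]
+L5 (α=4/7) → [5227/28, 21825/196, 9661/49]
rounded: [187, 111, 197]

at x=0,y=1 over L1,L3,L4,L6:
+L1 (α=3/4) → [519/4, 171/4, 99]
+L3 (α=2/3) → [2351/12, 491/12, 119/3]
+L4 (α=4/7) → [857/4, 3355/28, 915/7]
+L6 (α=4/7) → [4395/28, 22945/196, 6049/49]
→ [157, 117, 123]
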